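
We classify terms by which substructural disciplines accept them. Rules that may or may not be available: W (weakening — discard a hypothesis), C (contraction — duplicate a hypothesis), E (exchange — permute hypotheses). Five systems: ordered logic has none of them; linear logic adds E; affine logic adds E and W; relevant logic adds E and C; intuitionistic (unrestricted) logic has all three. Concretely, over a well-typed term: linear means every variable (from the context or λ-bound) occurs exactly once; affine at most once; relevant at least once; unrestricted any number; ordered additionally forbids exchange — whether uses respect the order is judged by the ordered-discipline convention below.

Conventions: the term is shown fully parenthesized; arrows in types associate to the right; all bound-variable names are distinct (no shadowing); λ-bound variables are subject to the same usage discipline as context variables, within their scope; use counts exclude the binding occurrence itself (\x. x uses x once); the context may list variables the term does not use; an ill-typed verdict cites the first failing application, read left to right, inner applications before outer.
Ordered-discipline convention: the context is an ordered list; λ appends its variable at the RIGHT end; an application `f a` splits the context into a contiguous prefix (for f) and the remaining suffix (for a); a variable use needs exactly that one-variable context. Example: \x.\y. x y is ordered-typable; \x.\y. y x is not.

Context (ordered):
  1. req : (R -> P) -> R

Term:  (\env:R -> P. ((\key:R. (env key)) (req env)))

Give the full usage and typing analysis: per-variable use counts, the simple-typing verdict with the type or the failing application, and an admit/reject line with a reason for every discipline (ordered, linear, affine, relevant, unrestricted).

use counts: req=1, env [bound]=2, key [bound]=1
left-to-right use order: env, key, req, env
typing: the term checks, with type (R -> P) -> P
ordered ✗ (needs contraction — env ×2)
linear ✗ (needs contraction — env ×2)
affine ✗ (needs contraction — env ×2)
relevant ✓ (none of req, env, key goes unused)
unrestricted ✓ (type-checks ((R -> P) -> P) and nothing is barred)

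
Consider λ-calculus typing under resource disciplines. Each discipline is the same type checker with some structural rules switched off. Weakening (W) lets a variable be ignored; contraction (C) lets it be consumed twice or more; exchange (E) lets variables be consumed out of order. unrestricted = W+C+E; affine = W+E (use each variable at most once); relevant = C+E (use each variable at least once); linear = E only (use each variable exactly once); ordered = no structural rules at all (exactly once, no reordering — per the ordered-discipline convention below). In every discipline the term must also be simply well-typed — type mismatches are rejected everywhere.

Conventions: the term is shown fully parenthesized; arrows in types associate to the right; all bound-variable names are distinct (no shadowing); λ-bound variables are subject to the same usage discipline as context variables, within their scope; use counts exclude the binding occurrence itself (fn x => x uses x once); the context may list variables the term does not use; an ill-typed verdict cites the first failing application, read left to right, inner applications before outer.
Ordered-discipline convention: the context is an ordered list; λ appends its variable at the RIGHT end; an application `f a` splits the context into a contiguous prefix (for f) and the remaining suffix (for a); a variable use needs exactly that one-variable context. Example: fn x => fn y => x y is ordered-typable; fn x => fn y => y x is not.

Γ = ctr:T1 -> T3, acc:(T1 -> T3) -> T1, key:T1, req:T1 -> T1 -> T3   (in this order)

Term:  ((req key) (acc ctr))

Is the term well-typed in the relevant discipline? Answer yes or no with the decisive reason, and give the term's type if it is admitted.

yes — ctr, acc, key, req: all used, weakening unneeded; term : T3
counts: ctr: 1; acc: 1; key: 1; req: 1
left-to-right use order: req, key, acc, ctr
typing: ✓ — T3
per-discipline verdicts: ordered ✗ | linear ✓ | affine ✓ | relevant ✓ | unrestricted ✓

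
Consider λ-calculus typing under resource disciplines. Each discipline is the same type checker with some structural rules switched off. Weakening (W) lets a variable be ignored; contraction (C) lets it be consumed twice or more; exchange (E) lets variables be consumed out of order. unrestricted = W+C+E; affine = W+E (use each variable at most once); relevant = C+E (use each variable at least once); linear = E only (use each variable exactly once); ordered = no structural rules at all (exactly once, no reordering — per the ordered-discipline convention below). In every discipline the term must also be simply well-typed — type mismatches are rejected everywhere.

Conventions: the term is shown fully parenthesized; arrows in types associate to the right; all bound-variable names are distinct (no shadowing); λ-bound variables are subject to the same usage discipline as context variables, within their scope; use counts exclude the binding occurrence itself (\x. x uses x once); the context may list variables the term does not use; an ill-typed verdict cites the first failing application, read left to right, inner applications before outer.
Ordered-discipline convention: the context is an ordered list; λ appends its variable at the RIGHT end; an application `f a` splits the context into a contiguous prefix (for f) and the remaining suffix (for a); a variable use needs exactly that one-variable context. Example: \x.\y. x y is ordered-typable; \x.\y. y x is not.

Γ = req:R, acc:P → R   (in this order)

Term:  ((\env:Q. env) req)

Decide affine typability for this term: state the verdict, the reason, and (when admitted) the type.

no — the type mismatch rejects it
use counts: req: 1; acc: 0; env (λ-bound): 1
use order (left to right): env, req
typing: ill-typed: argument of type R where Q is required
summary: ordered ✗; linear ✗; affine ✗; relevant ✗; unrestricted ✗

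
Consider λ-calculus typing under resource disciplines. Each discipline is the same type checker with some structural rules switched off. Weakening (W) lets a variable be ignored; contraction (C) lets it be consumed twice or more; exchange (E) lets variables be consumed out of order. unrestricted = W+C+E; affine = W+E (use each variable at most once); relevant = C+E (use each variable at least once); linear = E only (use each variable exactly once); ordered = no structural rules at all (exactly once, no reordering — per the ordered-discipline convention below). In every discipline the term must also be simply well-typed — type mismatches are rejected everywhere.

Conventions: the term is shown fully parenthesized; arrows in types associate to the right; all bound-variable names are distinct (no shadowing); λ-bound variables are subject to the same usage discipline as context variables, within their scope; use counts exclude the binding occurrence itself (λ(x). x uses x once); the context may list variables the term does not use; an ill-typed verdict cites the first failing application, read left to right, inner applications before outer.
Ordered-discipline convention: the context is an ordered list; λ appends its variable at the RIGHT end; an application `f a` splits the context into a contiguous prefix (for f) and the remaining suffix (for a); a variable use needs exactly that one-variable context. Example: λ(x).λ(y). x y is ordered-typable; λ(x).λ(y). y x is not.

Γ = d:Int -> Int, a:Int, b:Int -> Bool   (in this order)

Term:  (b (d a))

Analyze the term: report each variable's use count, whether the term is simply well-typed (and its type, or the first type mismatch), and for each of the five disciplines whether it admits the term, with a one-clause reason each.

use counts: d=1; a=1; b=1
order of uses: b, d, a
typing: well-typed — term : Bool
ordered: ✗ — no ordered split (uses run b, d, a)
linear: ✓ — d, a, b: one use apiece
affine: ✓ — d, a, b: no repeats, contraction unneeded
relevant: ✓ — at least one use each (d, a, b)
unrestricted: ✓ — simply typable at Bool; W, C, E all held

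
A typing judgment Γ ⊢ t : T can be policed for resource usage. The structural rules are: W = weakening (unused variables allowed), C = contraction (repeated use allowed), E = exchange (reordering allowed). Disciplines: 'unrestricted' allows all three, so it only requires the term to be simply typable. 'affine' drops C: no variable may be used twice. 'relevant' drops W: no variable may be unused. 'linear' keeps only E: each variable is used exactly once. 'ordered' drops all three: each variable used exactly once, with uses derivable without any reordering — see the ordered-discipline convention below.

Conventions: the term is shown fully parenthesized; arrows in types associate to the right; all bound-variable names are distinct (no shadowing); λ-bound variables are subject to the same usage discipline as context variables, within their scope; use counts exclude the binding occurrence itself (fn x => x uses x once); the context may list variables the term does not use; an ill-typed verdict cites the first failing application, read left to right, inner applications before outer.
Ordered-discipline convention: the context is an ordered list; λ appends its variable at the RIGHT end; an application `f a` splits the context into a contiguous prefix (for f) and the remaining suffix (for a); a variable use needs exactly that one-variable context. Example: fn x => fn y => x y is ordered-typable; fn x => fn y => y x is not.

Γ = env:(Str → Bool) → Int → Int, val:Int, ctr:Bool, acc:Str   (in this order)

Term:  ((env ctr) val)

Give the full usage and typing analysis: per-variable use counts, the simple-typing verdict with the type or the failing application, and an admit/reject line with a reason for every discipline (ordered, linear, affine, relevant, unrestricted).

variable uses: env ×1; val ×1; ctr ×1; acc ×0
use order (left to right): env, ctr, val
typing: ill-typed: an argument Bool mismatches the expected Str → Bool
ordered ✗ (a type mismatch blocks all five)
linear ✗ (the type mismatch rejects it)
affine ✗ (not simply typable)
relevant ✗ (fails simple typing)
unrestricted ✗ (a type mismatch blocks all five)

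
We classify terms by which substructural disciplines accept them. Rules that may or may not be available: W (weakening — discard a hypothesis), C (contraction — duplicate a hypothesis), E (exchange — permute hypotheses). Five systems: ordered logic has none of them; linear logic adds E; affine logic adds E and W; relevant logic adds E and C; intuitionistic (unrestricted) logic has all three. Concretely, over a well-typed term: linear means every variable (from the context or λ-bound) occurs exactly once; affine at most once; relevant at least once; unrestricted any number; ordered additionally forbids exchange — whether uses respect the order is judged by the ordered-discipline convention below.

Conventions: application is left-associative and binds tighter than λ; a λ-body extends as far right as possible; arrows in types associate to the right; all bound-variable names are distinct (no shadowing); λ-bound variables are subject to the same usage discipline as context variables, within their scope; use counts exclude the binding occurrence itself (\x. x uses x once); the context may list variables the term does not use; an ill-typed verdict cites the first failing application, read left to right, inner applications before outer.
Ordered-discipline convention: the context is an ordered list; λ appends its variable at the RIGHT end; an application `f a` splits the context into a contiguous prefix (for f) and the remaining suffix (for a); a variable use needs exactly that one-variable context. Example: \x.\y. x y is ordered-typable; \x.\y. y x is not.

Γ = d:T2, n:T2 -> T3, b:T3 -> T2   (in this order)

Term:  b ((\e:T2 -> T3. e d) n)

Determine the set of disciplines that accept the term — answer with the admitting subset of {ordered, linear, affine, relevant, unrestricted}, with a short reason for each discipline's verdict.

admitted in: linear, affine, relevant, unrestricted
use counts: d ×1; n ×1; b ×1; e (bound) ×1
uses in reading order: b, e, d, n
typing: the term checks, with type T2
ordered: ✗ — use order b, e, d, n needs exchange
linear: ✓ — each of d, n, b, e used exactly once
affine: ✓ — d, n, b, e: no repeats, contraction unneeded
relevant: ✓ — at least one use each (d, n, b, e)
unrestricted: ✓ — typability at T2 is all that's needed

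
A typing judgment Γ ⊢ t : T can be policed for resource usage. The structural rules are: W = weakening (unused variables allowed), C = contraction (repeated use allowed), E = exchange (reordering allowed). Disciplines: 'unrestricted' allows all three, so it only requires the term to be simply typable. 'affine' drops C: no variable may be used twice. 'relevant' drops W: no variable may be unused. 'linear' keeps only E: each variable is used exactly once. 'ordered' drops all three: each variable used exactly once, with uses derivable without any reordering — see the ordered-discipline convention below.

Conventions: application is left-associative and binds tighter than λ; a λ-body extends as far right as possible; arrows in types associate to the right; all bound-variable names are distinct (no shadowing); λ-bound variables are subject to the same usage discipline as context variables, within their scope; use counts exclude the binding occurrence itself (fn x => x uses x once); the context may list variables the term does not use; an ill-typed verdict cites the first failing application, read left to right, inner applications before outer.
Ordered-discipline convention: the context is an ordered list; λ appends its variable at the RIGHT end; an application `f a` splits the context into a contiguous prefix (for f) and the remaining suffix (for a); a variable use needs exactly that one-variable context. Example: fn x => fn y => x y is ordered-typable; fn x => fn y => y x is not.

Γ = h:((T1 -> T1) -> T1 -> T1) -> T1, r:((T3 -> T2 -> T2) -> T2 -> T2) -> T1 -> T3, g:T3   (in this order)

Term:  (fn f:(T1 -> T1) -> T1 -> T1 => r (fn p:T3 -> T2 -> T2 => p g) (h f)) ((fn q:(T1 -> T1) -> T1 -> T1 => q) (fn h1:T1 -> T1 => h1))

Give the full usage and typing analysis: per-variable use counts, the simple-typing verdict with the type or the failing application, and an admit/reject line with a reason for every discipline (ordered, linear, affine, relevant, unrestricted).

variable uses: h ×1, r ×1, g ×1, f (λ-bound) ×1, p (λ-bound) ×1, q (λ-bound) ×1, h1 (λ-bound) ×1
use order (left to right): r, p, g, h, f, q, h1
typing: ✓ — T3
ordered: ✗, no ordered split (uses run r, p, g, h, f, q, h1)
linear: ✓, single use per variable (h, r, g, f, p, q, h1)
affine: ✓, no duplicate uses among h, r, g, f, p, q, h1
relevant: ✓, h, r, g, f, p, q, h1: all used, weakening unneeded
unrestricted: ✓, type-checks (T3) and nothing is barred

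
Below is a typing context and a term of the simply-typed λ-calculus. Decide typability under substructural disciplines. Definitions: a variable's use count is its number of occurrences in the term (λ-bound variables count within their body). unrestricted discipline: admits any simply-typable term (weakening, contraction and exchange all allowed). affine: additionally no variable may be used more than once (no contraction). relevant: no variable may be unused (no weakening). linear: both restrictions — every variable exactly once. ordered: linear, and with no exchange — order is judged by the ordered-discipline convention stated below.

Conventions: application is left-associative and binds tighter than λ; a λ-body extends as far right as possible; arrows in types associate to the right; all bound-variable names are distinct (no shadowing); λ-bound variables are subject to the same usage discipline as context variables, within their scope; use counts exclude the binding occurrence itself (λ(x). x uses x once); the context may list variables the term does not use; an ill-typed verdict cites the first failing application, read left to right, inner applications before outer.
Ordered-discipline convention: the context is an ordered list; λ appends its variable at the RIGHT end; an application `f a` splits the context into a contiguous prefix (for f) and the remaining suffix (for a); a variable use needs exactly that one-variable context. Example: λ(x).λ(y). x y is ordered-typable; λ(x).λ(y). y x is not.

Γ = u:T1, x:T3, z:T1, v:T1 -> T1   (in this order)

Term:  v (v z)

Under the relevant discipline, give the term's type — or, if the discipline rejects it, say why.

not well-typed under relevant — u, x left unused
usage: u: 0, x: 0, z: 1, v: 2
uses in reading order: v, v, z
typing: ✓ — T1
across the five disciplines: ordered ✗, linear ✗, affine ✗, relevant ✗, unrestricted ✓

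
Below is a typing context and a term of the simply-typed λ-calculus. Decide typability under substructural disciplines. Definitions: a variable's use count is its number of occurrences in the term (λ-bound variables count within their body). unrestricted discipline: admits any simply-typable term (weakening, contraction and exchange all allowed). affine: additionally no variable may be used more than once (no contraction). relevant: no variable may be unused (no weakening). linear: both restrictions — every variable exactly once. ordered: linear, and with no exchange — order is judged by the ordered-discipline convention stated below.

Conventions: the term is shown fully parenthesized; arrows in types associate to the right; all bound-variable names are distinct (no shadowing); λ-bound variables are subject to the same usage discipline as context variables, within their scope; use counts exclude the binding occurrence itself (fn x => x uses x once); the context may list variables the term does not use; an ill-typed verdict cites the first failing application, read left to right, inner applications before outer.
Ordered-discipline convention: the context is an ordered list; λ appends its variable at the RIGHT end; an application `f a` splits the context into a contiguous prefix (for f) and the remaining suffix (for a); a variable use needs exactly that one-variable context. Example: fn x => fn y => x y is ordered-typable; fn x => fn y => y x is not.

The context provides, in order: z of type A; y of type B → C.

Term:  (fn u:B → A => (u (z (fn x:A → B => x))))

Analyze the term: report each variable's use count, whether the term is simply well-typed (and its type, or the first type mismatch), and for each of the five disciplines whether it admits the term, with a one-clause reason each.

variable uses: z: 1, y: 0, u (λ-bound): 1, x (λ-bound): 1
uses in reading order: u, z, x
typing: ill-typed: non-function type A applied to an argument
ordered: ✗, fails simple typing
linear: ✗, a type mismatch blocks all five
affine: ✗, the type mismatch rejects it
relevant: ✗, not simply typable
unrestricted: ✗, fails simple typing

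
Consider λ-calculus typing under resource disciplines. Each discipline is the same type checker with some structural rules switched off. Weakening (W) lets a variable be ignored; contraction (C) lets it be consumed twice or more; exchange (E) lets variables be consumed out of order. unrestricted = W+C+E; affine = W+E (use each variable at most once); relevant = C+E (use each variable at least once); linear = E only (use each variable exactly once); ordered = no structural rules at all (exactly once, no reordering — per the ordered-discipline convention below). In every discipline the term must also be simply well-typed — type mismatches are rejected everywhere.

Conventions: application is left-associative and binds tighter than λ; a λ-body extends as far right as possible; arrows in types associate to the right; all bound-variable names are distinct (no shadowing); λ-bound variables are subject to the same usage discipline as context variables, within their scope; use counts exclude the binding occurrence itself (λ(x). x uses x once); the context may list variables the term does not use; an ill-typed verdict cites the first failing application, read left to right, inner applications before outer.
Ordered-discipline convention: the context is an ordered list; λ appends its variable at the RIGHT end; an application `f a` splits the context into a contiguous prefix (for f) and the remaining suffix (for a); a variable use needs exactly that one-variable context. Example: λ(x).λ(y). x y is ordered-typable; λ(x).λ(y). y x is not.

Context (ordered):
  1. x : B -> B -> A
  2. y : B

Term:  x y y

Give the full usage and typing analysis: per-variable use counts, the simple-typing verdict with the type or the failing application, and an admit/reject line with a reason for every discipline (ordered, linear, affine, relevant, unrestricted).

use counts: x: 1×, y: 2×
uses in reading order: x, y, y
typing: well-typed at A
ordered: ✗ — repeated use of y ×2
linear: ✗ — repeated use of y ×2
affine: ✗ — repeated use of y ×2
relevant: ✓ — every one of x, y appears
unrestricted: ✓ — simply typable at A; W, C, E all held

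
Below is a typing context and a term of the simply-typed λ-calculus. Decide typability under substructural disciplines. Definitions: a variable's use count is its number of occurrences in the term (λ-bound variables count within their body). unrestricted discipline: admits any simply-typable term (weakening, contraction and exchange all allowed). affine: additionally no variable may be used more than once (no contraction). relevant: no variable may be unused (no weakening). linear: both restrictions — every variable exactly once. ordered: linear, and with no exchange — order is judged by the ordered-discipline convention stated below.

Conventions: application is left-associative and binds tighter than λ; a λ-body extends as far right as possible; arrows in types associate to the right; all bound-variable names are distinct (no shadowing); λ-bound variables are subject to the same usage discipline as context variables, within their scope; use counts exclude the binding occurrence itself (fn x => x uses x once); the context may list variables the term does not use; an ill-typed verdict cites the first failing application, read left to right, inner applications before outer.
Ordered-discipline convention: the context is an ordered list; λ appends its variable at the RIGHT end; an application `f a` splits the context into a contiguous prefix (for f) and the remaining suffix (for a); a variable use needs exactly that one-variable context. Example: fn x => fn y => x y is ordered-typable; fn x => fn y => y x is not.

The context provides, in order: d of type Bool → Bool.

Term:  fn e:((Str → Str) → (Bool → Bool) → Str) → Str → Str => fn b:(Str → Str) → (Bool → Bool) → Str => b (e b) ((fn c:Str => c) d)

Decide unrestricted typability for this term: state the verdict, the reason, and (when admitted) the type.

no — not simply typable
usage: d: 1; e (λ-bound): 1; b (λ-bound): 2; c (λ-bound): 1
order of uses: b, e, b, c, d
typing: ill-typed: an application expects Str but receives Bool → Bool
summary: ordered ✗; linear ✗; affine ✗; relevant ✗; unrestricted ✗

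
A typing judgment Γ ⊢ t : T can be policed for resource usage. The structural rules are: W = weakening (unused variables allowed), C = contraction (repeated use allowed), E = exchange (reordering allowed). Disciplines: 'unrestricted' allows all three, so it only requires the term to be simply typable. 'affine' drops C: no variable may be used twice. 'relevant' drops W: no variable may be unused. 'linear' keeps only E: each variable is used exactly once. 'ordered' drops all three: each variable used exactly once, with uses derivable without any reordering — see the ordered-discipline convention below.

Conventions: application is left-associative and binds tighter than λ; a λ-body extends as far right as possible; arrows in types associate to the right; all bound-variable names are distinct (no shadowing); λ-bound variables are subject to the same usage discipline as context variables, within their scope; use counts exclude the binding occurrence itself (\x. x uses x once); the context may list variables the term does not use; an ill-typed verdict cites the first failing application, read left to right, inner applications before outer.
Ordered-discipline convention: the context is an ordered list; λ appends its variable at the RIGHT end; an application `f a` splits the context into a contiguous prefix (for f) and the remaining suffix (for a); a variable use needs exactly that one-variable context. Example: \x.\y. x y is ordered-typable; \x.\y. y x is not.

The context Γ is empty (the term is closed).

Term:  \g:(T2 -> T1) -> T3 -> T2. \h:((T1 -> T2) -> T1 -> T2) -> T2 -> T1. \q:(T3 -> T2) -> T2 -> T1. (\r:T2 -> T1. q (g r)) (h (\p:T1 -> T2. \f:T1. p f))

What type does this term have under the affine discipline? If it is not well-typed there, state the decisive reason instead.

term : ((T2 -> T1) -> T3 -> T2) -> (((T1 -> T2) -> T1 -> T2) -> T2 -> T1) -> ((T3 -> T2) -> T2 -> T1) -> T2 -> T1
variable uses: g [bound]: 1×; h [bound]: 1×; q [bound]: 1×; r [bound]: 1×; p [bound]: 1×; f [bound]: 1×
left-to-right use order: q, g, r, h, p, f
typing: well-typed — term : ((T2 -> T1) -> T3 -> T2) -> (((T1 -> T2) -> T1 -> T2) -> T2 -> T1) -> ((T3 -> T2) -> T2 -> T1) -> T2 -> T1
across the five disciplines: ordered ✗ | linear ✓ | affine ✓ | relevant ✓ | unrestricted ✓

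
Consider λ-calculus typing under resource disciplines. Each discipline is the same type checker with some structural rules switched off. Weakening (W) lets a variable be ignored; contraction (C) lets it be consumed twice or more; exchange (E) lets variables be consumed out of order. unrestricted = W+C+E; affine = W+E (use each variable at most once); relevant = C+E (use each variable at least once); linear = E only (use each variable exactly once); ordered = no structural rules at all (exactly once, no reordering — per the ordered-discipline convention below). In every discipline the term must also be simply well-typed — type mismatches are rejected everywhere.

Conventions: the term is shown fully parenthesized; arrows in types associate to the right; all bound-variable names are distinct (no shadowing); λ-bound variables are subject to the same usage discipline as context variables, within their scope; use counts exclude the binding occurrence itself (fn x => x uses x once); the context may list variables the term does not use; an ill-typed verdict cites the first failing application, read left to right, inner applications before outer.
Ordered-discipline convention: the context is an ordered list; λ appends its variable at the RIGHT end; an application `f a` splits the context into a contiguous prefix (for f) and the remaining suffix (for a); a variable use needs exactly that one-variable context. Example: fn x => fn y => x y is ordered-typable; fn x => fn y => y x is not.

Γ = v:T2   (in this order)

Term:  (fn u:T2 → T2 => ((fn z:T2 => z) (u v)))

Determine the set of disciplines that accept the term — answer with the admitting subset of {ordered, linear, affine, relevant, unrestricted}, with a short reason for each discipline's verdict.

accepted by: linear, affine, relevant, unrestricted
usage: v: 1; u (λ-bound): 1; z (λ-bound): 1
order of uses: z, u, v
typing: the term checks, with type (T2 → T2) → T2
ordered: ✗, no ordered split (uses run z, u, v)
linear: ✓, v, u, z: one use apiece
affine: ✓, at most one use each (v, u, z)
relevant: ✓, none of v, u, z goes unused
unrestricted: ✓, type-checks ((T2 → T2) → T2) and nothing is barred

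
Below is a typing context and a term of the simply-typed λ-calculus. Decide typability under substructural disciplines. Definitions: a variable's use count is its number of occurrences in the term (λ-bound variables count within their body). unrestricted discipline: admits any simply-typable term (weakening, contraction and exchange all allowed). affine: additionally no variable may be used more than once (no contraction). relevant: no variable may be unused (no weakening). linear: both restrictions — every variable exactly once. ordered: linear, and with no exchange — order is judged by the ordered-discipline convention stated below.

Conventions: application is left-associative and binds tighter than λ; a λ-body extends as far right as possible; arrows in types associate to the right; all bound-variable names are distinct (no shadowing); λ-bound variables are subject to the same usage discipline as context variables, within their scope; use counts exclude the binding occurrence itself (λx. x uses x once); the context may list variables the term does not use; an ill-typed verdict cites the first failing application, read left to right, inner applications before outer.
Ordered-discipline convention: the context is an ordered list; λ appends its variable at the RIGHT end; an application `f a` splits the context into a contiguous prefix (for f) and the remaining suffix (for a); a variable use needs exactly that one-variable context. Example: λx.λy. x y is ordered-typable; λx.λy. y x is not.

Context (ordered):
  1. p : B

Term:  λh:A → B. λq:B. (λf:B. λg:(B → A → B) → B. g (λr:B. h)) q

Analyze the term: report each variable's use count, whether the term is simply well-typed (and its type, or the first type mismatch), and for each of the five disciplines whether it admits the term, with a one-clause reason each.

use counts: p=0; h [bound]=1; q [bound]=1; f [bound]=0; g [bound]=1; r [bound]=0
uses in reading order: g, h, q
typing: ✓ — (A → B) → B → ((B → A → B) → B) → B
ordered ✗ (unused: p, f, r — weakening required)
linear ✗ (unused: p, f, r — weakening required)
affine ✓ (p, h, q, f, g, r: no repeats, contraction unneeded)
relevant ✗ (unused: p, f, r — weakening required)
unrestricted ✓ (typability at (A → B) → B → ((B → A → B) → B) → B is all that's needed)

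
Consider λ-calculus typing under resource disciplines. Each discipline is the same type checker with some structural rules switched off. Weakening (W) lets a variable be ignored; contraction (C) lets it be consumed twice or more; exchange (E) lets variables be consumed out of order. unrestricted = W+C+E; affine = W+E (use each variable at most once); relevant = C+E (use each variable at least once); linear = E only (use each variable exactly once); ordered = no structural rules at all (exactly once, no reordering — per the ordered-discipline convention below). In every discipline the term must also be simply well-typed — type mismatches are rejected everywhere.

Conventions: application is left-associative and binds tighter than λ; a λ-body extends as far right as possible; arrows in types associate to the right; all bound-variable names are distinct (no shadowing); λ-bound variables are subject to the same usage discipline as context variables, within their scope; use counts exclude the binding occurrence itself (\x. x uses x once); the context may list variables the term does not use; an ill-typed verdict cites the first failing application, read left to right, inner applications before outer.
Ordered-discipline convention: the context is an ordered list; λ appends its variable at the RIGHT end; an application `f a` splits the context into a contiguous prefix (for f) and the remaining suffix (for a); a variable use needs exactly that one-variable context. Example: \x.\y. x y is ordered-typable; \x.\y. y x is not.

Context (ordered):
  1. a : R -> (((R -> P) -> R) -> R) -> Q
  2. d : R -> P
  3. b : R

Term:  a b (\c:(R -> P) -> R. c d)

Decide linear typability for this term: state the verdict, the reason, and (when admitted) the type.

yes — exactly-once usage across a, d, b, c; term : Q
counts: a: 1×, d: 1×, b: 1×, c (λ-bound): 1×
use order (left to right): a, b, c, d
typing: the term checks, with type Q
per-discipline verdicts: ordered ✗ · linear ✓ · affine ✓ · relevant ✓ · unrestricted ✓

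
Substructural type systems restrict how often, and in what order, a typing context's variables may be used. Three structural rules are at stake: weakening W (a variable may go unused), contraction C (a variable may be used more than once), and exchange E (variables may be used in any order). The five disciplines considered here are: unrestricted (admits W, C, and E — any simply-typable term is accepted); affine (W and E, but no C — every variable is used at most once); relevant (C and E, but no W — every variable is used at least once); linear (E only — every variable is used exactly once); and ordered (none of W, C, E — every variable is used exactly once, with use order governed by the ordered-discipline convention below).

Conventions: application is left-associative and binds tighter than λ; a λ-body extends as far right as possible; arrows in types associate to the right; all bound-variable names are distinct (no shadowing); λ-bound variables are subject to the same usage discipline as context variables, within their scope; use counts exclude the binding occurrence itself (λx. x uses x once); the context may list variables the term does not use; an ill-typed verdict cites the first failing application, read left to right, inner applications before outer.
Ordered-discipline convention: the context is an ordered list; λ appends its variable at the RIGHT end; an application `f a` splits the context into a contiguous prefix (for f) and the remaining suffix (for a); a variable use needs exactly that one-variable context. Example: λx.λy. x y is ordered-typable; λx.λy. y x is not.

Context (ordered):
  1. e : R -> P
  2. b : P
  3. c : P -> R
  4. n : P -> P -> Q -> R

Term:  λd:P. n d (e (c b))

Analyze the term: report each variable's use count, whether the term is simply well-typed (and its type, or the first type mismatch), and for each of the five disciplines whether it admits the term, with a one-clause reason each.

use counts: e=1, b=1, c=1, n=1, d (λ-bound)=1
order of uses: n, d, e, c, b
typing: well-typed — term : P -> Q -> R
ordered: ✗, no contiguous prefix/suffix split fits n, d, e, c, b
linear: ✓, exactly-once usage across e, b, c, n, d
affine: ✓, no duplicate uses among e, b, c, n, d
relevant: ✓, e, b, c, n, d: all used, weakening unneeded
unrestricted: ✓, simply typable at P -> Q -> R; W, C, E all held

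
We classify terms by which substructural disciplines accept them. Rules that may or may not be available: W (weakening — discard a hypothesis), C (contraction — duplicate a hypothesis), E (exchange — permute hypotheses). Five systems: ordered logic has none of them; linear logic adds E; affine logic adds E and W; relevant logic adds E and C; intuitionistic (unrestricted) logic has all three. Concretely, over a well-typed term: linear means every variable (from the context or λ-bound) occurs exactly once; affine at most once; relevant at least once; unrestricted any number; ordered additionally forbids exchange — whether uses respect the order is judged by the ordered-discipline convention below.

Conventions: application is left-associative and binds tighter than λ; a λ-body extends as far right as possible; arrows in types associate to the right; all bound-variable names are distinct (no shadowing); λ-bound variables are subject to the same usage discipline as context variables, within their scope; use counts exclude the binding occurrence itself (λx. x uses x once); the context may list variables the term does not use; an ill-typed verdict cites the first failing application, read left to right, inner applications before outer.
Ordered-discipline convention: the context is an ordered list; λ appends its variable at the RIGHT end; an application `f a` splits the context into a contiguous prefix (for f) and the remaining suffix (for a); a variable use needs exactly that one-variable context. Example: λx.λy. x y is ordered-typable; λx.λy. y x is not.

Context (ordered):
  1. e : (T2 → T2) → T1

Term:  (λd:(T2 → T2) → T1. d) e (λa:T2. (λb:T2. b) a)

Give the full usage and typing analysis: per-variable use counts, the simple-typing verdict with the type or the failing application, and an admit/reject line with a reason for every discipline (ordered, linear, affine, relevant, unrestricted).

use counts: e: 1, d (bound): 1, a (bound): 1, b (bound): 1
use order (left to right): d, e, b, a
typing: ✓ — T1
ordered ✓ (one use each (e, d, a, b); ordered split holds)
linear ✓ (each of e, d, a, b used exactly once)
affine ✓ (no duplicate uses among e, d, a, b)
relevant ✓ (at least one use each (e, d, a, b))
unrestricted ✓ (type-checks (T1) and nothing is barred)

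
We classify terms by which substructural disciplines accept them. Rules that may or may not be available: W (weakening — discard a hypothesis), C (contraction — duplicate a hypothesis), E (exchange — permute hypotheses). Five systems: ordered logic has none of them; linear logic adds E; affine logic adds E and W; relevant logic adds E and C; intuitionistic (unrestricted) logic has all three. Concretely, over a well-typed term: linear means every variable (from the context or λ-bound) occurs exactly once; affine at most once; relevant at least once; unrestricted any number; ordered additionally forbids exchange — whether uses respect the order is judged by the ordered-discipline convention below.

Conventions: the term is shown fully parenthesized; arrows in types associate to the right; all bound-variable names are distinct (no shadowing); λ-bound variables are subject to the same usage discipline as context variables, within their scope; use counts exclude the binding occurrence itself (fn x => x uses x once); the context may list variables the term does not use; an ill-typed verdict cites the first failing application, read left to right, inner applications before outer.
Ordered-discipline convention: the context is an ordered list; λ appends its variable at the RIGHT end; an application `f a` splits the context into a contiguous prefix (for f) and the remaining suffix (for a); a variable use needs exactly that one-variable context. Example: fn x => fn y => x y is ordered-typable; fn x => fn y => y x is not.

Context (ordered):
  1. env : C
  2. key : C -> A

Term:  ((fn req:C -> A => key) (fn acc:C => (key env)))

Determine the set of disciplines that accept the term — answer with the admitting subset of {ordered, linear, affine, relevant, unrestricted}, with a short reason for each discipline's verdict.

accepted by: unrestricted
variable uses: env: 1×; key: 2×; req (bound): 0×; acc (bound): 0×
uses in reading order: key, key, env
typing: the term checks, with type C -> A
ordered ✗ (key ×2 used more than once (contraction); req, acc never used (weakening))
linear ✗ (key ×2 used more than once (contraction); req, acc never used (weakening))
affine ✗ (key ×2 used more than once (contraction))
relevant ✗ (req, acc never used (weakening))
unrestricted ✓ (typability at C -> A is all that's needed)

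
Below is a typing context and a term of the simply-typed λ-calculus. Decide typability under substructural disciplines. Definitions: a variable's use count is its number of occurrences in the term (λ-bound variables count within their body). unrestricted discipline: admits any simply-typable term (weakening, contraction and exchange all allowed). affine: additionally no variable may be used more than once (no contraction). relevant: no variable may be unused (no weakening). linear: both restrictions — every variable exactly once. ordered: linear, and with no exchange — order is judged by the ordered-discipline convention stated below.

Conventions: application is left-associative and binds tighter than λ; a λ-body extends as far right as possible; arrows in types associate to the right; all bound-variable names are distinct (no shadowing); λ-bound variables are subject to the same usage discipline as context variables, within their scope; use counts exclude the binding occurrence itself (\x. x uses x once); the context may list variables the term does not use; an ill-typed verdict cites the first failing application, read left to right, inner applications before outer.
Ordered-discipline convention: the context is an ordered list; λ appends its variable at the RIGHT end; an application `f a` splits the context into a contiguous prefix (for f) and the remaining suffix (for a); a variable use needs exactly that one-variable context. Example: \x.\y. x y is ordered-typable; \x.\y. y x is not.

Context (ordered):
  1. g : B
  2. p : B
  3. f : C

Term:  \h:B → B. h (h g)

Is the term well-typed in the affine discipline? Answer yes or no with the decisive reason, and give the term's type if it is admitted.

no — uses contraction: h ×2
counts: g=1, p=0, f=0, h [bound]=2
uses in reading order: h, h, g
typing: ✓ — (B → B) → B
across the five disciplines: ordered ✗ · linear ✗ · affine ✗ · relevant ✗ · unrestricted ✓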